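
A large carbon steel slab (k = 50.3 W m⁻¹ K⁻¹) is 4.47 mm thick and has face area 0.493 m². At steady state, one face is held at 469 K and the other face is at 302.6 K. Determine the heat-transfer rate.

Q = kA·ΔT/L = 50.3 × 0.493 × |469 K − 302.6 K| / 0.00447 = 9.23×10^5 W

Q = 923 kW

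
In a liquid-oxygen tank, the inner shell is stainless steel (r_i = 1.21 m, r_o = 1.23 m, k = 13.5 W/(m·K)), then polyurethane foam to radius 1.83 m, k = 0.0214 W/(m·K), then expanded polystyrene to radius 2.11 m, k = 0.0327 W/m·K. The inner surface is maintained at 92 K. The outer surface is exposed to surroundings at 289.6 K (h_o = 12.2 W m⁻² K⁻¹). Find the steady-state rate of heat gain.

Resistance network (inner→outer):
  R_stainless steel = (1/1.21 − 1/1.23)/(4πk) = 0.01344/(4π·13.5) = 7.921×10^-5 K/W
  R_polyurethane foam = (1/1.23 − 1/1.83)/(4πk) = 0.2666/(4π·0.0214) = 0.9912 K/W
  R_expanded polystyrene = (1/1.83 − 1/2.11)/(4πk) = 0.07251/(4π·0.0327) = 0.1765 K/W
  R_conv,out = 1/(4πr²h) = 1/(4π·2.11²·12.2) = 0.001465 K/W
ΣR = 7.921×10^-5 + 0.9912 + 0.1765 + 0.001465 = 1.169 K/W
Q = ΔT/ΣR = (92 K − 289.6 K)/1.169 = -169 W
(Negative Q ⇒ heat flows inward; heat gain = 169 W.)

Q = 169 W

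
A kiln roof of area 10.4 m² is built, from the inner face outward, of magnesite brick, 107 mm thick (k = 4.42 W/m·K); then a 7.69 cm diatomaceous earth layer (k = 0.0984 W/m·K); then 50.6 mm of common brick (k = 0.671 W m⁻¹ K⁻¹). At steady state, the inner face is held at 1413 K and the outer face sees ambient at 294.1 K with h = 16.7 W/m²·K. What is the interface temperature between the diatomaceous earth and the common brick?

Resistance network (inner→outer):
  R_magnesite brick = L/(kA) = 0.107/(4.42·10.4) = 0.002328 K/W
  R_diatomaceous earth = L/(kA) = 0.0769/(0.0984·10.4) = 0.07514 K/W
  R_common brick = L/(kA) = 0.0506/(0.671·10.4) = 0.007251 K/W
  R_conv,out = 1/(hA) = 1/(16.7·10.4) = 0.005758 K/W
ΣR = 0.002328 + 0.07514 + 0.007251 + 0.005758 = 0.09048 K/W
Q = ΔT/ΣR = (1413 K − 294.1 K)/0.09048 = 12370 W
From the inner boundary to the diatomaceous earth/common brick interface, ΣR_partial = 0.07747 K/W.
T_interface = T_in − Q·ΣR_partial = 1413 K − (12370)(0.07747) = 455 K

T = 455 K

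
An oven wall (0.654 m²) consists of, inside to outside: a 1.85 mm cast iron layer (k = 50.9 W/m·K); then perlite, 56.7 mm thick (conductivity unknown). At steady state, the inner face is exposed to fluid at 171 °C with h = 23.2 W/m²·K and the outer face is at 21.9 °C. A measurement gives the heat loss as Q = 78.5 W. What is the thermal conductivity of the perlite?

ΣR = ΔT/Q = |171 − 21.9|/78.5 = 1.899 K/W
Known resistances:
  R_conv,in = 1/(hA) = 1/(23.2·0.654) = 0.06591 K/W
  R_cast iron = L/(kA) = 0.00185/(50.9·0.654) = 5.557×10^-5 K/W
R_perlite = ΣR − ΣR_known = 1.899 − 0.06597 = 1.833 K/W
L/(kA) = 1.833 ⇒ k = 0.0567/(1.833·0.654) = 0.0473 W/m·K

k = 0.0473 W/m·K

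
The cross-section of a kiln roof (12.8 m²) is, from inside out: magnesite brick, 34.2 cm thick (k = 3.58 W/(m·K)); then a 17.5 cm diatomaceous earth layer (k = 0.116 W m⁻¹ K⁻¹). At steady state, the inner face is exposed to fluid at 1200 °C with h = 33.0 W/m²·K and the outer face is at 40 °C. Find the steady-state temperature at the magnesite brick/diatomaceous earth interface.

T = 1111 °C

Series thermal resistances, inner to outer:
  R_conv,in = 1/(hA) = 1/(33.0·12.8) = 0.002367 K/W
  R_magnesite brick = L/(kA) = 0.342/(3.58·12.8) = 0.007463 K/W
  R_diatomaceous earth = L/(kA) = 0.175/(0.116·12.8) = 0.1179 K/W
ΣR = 0.002367 + 0.007463 + 0.1179 = 0.1277 K/W
Q = ΔT/ΣR = (1200 °C − 40 °C)/0.1277 = 9084 W
From the inner boundary to the magnesite brick/diatomaceous earth interface, ΣR_partial = 0.009830 K/W.
T_interface = T_in − Q·ΣR_partial = 1200 °C − (9084)(0.009830) = 1111 °C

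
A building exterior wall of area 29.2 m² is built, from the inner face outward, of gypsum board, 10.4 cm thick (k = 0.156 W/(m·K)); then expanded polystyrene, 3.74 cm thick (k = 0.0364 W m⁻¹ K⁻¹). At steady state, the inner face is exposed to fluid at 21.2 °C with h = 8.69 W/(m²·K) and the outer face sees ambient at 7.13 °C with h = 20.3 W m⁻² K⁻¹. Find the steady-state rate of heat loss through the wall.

Treat each layer as a resistance in series:
  R_conv,in = 1/(hA) = 1/(8.69·29.2) = 0.003941 K/W
  R_gypsum board = L/(kA) = 0.104/(0.156·29.2) = 0.02283 K/W
  R_expanded polystyrene = L/(kA) = 0.0374/(0.0364·29.2) = 0.03519 K/W
  R_conv,out = 1/(hA) = 1/(20.3·29.2) = 0.001687 K/W
ΣR = 0.003941 + 0.02283 + 0.03519 + 0.001687 = 0.06365 K/W
Q = ΔT/ΣR = (21.2 °C − 7.13 °C)/0.06365 = 221 W

Q = 221 W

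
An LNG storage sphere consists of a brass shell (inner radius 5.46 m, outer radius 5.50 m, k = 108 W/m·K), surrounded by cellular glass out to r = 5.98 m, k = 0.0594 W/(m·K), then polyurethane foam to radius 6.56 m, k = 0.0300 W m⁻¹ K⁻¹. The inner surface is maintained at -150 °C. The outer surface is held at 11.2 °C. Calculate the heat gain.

Series thermal resistances, inner to outer:
  R_brass = (1/5.46 − 1/5.50)/(4πk) = 0.001332/(4π·108) = 9.815×10^-7 K/W
  R_cellular glass = (1/5.50 − 1/5.98)/(4πk) = 0.01459/(4π·0.0594) = 0.01955 K/W
  R_polyurethane foam = (1/5.98 − 1/6.56)/(4πk) = 0.01479/(4π·0.0300) = 0.03922 K/W
ΣR = 9.815×10^-7 + 0.01955 + 0.03922 = 0.05877 K/W
Q = ΔT/ΣR = (-150 °C − 11.2 °C)/0.05877 = -2740 W
(Negative Q ⇒ heat flows inward; heat gain = 2740 W.)

Q = 2.74 kW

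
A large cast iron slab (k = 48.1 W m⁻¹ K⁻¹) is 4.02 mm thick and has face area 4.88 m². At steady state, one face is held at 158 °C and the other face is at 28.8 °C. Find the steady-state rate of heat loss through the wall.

Q = 7.54×10^6 W

Q = kA·ΔT/L = 48.1 × 4.88 × |158 °C − 28.8 °C| / 0.00402 = 7.54×10^6 W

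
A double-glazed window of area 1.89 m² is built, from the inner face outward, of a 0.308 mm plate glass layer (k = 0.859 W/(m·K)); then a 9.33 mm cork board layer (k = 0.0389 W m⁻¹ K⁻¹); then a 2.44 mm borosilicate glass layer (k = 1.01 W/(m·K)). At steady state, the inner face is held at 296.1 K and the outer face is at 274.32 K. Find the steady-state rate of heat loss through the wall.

Q = 170 W

Resistance network (inner→outer):
  R_plate glass = L/(kA) = 3.08×10^-4/(0.859·1.89) = 1.897×10^-4 K/W
  R_cork board = L/(kA) = 0.00933/(0.0389·1.89) = 0.1269 K/W
  R_borosilicate glass = L/(kA) = 0.00244/(1.01·1.89) = 0.001278 K/W
ΣR = 1.897×10^-4 + 0.1269 + 0.001278 = 0.1284 K/W
Q = ΔT/ΣR = (296.1 K − 274.32 K)/0.1284 = 170 W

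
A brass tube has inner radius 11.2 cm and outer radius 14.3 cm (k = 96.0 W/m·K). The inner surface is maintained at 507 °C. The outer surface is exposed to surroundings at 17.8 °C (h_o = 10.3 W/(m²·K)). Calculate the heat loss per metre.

Series thermal resistances, inner to outer:
  R'_brass = ln(0.143/0.112)/(2πk) = 0.2443/(2π·96.0) = 4.051×10^-4 m·K/W
  R'_conv,out = 1/(2πr h) = 1/(2π·0.143·10.3) = 0.1081 m·K/W
ΣR = 4.051×10^-4 + 0.1081 = 0.1085 m·K/W
Q' = ΔT/ΣR = (507 °C − 17.8 °C)/0.1085 = 4510 W/m

Q' = 4.51 kW/m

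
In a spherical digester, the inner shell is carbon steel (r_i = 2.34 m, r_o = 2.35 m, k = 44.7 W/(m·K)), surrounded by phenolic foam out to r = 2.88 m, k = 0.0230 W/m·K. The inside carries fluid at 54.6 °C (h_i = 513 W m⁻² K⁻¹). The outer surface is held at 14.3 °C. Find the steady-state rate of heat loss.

Series thermal resistances, inner to outer:
  R_conv,in = 1/(4πr²h) = 1/(4π·2.34²·513) = 2.833×10^-5 K/W
  R_carbon steel = (1/2.34 − 1/2.35)/(4πk) = 0.001819/(4π·44.7) = 3.237×10^-6 K/W
  R_phenolic foam = (1/2.35 − 1/2.88)/(4πk) = 0.07831/(4π·0.0230) = 0.2709 K/W
ΣR = 2.833×10^-5 + 3.237×10^-6 + 0.2709 = 0.2709 K/W
Q = ΔT/ΣR = (54.6 °C − 14.3 °C)/0.2709 = 149 W

Q = 149 W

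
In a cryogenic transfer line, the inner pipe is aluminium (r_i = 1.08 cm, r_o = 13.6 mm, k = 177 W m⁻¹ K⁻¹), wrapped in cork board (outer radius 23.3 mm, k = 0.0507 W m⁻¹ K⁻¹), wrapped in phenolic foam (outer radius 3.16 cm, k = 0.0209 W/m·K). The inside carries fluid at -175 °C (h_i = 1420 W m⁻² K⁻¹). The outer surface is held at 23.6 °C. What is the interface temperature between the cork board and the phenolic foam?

T = -91.0 °C

Series thermal resistances, inner to outer:
  R'_conv,in = 1/(2πr h) = 1/(2π·0.0108·1420) = 0.01038 m·K/W
  R'_aluminium = ln(0.0136/0.0108)/(2πk) = 0.2305/(2π·177) = 2.073×10^-4 m·K/W
  R'_cork board = ln(0.0233/0.0136)/(2πk) = 0.5384/(2π·0.0507) = 1.690 m·K/W
  R'_phenolic foam = ln(0.0316/0.0233)/(2πk) = 0.3047/(2π·0.0209) = 2.320 m·K/W
ΣR = 0.01038 + 2.073×10^-4 + 1.690 + 2.320 = 4.021 m·K/W
Q' = ΔT/ΣR = (-175 °C − 23.6 °C)/4.021 = -49.39 W/m
From the inner boundary to the cork board/phenolic foam interface, ΣR_partial = 1.701 m·K/W.
T_interface = T_in − Q'·ΣR_partial = -175 °C − (-49.39)(1.701) = -91.0 °C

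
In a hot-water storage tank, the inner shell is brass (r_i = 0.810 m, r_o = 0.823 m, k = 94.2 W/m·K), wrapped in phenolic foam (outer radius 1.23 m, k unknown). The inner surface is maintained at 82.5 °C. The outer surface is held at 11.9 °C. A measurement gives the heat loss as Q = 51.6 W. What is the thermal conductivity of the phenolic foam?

ΣR = ΔT/Q = |82.5 − 11.9|/51.6 = 1.368 K/W
Known resistances:
  R_brass = (1/0.810 − 1/0.823)/(4πk) = 0.01950/(4π·94.2) = 1.647×10^-5 K/W
R_phenolic foam = ΣR − ΣR_known = 1.368 − 1.647×10^-5 = 1.368 K/W
(1/r₁−1/r₂)/(4πk) = 1.368 ⇒ k = 0.4021/(4π·1.368) = 0.0234 W/m·K

k = 0.0234 W/m·K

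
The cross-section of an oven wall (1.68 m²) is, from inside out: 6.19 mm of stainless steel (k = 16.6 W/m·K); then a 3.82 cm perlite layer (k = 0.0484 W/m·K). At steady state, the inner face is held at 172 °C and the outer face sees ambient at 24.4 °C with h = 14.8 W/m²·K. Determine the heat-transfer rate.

Q = 289 W

Series thermal resistances, inner to outer:
  R_stainless steel = L/(kA) = 0.00619/(16.6·1.68) = 2.220×10^-4 K/W
  R_perlite = L/(kA) = 0.0382/(0.0484·1.68) = 0.4698 K/W
  R_conv,out = 1/(hA) = 1/(14.8·1.68) = 0.04022 K/W
ΣR = 2.220×10^-4 + 0.4698 + 0.04022 = 0.5102 K/W
Q = ΔT/ΣR = (172 °C − 24.4 °C)/0.5102 = 289 W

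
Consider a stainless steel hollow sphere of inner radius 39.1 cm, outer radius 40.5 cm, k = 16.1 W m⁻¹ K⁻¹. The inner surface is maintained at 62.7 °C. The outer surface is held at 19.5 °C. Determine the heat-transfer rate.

Q = 98900 W

Q = 4πk·ΔT/(1/r₁ − 1/r₂) = 4π × 16.1 × 43.2 / (1/0.391 − 1/0.405) = 98900 W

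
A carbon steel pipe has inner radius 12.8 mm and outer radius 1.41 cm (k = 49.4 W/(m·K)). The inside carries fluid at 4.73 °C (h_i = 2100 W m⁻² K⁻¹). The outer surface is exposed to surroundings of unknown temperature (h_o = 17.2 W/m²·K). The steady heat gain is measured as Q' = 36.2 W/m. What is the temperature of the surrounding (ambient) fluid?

T_out = 28.7 °C

Series resistances:
  R'_conv,in = 1/(2πr h) = 1/(2π·0.0128·2100) = 0.005921 m·K/W
  R'_carbon steel = ln(0.0141/0.0128)/(2πk) = 0.09673/(2π·49.4) = 3.116×10^-4 m·K/W
  R'_conv,out = 1/(2πr h) = 1/(2π·0.0141·17.2) = 0.6563 m·K/W
ΣR = 0.6625 m·K/W
ΔT = Q'·ΣR = 36.2 × 0.6625 = 23.98 K
Heat flows inward, so T_out = T_in + ΔT = 4.73 + 23.98 = 28.7 °C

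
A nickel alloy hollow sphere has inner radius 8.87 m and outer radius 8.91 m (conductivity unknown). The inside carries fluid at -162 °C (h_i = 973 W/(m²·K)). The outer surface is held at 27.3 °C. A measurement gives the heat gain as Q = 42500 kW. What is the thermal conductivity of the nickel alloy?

k = 11.8 W/m·K

ΣR = ΔT/Q = |-162 − 27.3|/4.25×10^7 = 4.454×10^-6 K/W
Known resistances:
  R_conv,in = 1/(4πr²h) = 1/(4π·8.87²·973) = 1.040×10^-6 K/W
R_nickel alloy = ΣR − ΣR_known = 4.454×10^-6 − 1.040×10^-6 = 3.414×10^-6 K/W
(1/r₁−1/r₂)/(4πk) = 3.414×10^-6 ⇒ k = 5.061×10^-4/(4π·3.414×10^-6) = 11.8 W/m·K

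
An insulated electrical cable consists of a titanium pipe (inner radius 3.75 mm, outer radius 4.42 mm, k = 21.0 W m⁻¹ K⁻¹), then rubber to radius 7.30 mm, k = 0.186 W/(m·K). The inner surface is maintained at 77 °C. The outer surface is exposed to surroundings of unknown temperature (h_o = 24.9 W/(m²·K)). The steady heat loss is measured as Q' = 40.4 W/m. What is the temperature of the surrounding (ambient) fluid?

Sum the resistances:
  R'_titanium = ln(0.00442/0.00375)/(2πk) = 0.1644/(2π·21.0) = 0.001246 m·K/W
  R'_rubber = ln(0.00730/0.00442)/(2πk) = 0.5017/(2π·0.186) = 0.4293 m·K/W
  R'_conv,out = 1/(2πr h) = 1/(2π·0.00730·24.9) = 0.8756 m·K/W
ΣR = 1.306 m·K/W
ΔT = Q'·ΣR = 40.4 × 1.306 = 52.76 K
Heat flows outward, so T_out = T_in − ΔT = 77 − 52.76 = 24.2 °C

T_out = 24.2 °C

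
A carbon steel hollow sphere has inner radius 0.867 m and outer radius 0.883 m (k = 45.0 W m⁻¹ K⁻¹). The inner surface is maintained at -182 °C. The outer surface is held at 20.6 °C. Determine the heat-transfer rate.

Q = 5480 kW

Q = 4πk·ΔT/(1/r₁ − 1/r₂) = 4π × 45.0 × 202.6 / (1/0.867 − 1/0.883) = 5.48×10^6 W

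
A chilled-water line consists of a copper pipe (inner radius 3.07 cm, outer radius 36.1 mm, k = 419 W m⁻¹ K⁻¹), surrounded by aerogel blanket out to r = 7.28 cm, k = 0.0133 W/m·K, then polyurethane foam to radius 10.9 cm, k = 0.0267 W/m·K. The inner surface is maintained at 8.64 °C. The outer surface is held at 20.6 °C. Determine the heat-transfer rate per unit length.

Q' = 1.11 W/m

Resistance network (inner→outer):
  R'_copper = ln(0.0361/0.0307)/(2πk) = 0.1620/(2π·419) = 6.155×10^-5 m·K/W
  R'_aerogel blanket = ln(0.0728/0.0361)/(2πk) = 0.7014/(2π·0.0133) = 8.394 m·K/W
  R'_polyurethane foam = ln(0.109/0.0728)/(2πk) = 0.4036/(2π·0.0267) = 2.406 m·K/W
ΣR = 6.155×10^-5 + 8.394 + 2.406 = 10.80 m·K/W
Q' = ΔT/ΣR = (8.64 °C − 20.6 °C)/10.80 = -1.11 W/m
(Negative Q' ⇒ heat flows inward; heat gain = 1.11 W/m.)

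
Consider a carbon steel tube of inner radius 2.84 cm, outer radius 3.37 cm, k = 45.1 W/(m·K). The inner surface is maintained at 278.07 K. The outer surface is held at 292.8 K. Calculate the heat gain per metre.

Q' = 24.4 kW/m

Q' = 2πk·ΔT/ln(r₂/r₁) = 2π × 45.1 × 14.73 / ln(0.0337/0.0284) = 24400 W/m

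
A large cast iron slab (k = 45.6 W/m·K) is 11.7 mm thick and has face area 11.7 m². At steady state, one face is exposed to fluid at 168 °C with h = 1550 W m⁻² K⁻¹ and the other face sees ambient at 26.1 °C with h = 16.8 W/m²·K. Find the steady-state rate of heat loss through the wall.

Series thermal resistances, inner to outer:
  R_conv,in = 1/(hA) = 1/(1550·11.7) = 5.514×10^-5 K/W
  R_cast iron = L/(kA) = 0.0117/(45.6·11.7) = 2.193×10^-5 K/W
  R_conv,out = 1/(hA) = 1/(16.8·11.7) = 0.005088 K/W
ΣR = 5.514×10^-5 + 2.193×10^-5 + 0.005088 = 0.005165 K/W
Q = ΔT/ΣR = (168 °C − 26.1 °C)/0.005165 = 27500 W

Q = 27500 W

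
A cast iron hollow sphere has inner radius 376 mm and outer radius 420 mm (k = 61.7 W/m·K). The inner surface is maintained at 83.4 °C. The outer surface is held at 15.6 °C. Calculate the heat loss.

Q = 4πk·ΔT/(1/r₁ − 1/r₂) = 4π × 61.7 × 67.8 / (1/0.376 − 1/0.420) = 1.89×10^5 W

Q = 189 kW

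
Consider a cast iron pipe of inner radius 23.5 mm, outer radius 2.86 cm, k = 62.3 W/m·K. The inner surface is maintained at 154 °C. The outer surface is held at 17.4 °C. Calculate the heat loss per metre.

Q' = 272 kW/m

Q' = 2πk·ΔT/ln(r₂/r₁) = 2π × 62.3 × 136.6 / ln(0.0286/0.0235) = 2.72×10^5 W/m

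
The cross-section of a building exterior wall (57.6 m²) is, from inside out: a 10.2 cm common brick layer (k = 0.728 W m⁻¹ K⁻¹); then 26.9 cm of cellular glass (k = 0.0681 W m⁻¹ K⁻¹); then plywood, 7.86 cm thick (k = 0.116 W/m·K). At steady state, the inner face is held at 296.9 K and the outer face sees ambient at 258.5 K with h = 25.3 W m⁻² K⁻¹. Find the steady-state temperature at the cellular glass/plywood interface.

Treat each layer as a resistance in series:
  R_common brick = L/(kA) = 0.102/(0.728·57.6) = 0.002432 K/W
  R_cellular glass = L/(kA) = 0.269/(0.0681·57.6) = 0.06858 K/W
  R_plywood = L/(kA) = 0.0786/(0.116·57.6) = 0.01176 K/W
  R_conv,out = 1/(hA) = 1/(25.3·57.6) = 6.862×10^-4 K/W
ΣR = 0.002432 + 0.06858 + 0.01176 + 6.862×10^-4 = 0.08346 K/W
Q = ΔT/ΣR = (296.9 K − 258.5 K)/0.08346 = 460.1 W
From the inner boundary to the cellular glass/plywood interface, ΣR_partial = 0.07101 K/W.
T_interface = T_in − Q·ΣR_partial = 296.9 K − (460.1)(0.07101) = 264.23 K

T = 264.23 K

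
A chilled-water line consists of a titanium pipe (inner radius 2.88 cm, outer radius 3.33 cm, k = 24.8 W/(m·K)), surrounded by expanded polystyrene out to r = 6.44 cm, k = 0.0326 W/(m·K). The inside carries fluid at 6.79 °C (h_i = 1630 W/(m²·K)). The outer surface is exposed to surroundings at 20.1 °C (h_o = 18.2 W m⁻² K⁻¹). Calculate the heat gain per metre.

Q' = 3.96 W/m

Resistance network (inner→outer):
  R'_conv,in = 1/(2πr h) = 1/(2π·0.0288·1630) = 0.003390 m·K/W
  R'_titanium = ln(0.0333/0.0288)/(2πk) = 0.1452/(2π·24.8) = 9.317×10^-4 m·K/W
  R'_expanded polystyrene = ln(0.0644/0.0333)/(2πk) = 0.6596/(2π·0.0326) = 3.220 m·K/W
  R'_conv,out = 1/(2πr h) = 1/(2π·0.0644·18.2) = 0.1358 m·K/W
ΣR = 0.003390 + 9.317×10^-4 + 3.220 + 0.1358 = 3.360 m·K/W
Q' = ΔT/ΣR = (6.79 °C − 20.1 °C)/3.360 = -3.96 W/m
(Negative Q' ⇒ heat flows inward; heat gain = 3.96 W/m.)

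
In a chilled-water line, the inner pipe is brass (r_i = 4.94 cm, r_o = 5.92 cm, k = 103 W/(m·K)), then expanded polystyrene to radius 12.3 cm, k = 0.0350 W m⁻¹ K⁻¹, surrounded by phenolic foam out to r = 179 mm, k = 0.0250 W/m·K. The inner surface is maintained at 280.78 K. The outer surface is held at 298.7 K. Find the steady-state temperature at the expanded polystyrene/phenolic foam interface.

Resistance network (inner→outer):
  R'_brass = ln(0.0592/0.0494)/(2πk) = 0.1810/(2π·103) = 2.796×10^-4 m·K/W
  R'_expanded polystyrene = ln(0.123/0.0592)/(2πk) = 0.7313/(2π·0.0350) = 3.325 m·K/W
  R'_phenolic foam = ln(0.179/0.123)/(2πk) = 0.3752/(2π·0.0250) = 2.389 m·K/W
ΣR = 2.796×10^-4 + 3.325 + 2.389 = 5.714 m·K/W
Q' = ΔT/ΣR = (280.78 K − 298.7 K)/5.714 = -3.136 W/m
From the inner boundary to the expanded polystyrene/phenolic foam interface, ΣR_partial = 3.325 m·K/W.
T_interface = T_in − Q'·ΣR_partial = 280.78 K − (-3.136)(3.325) = 291.2 K

T = 291.2 K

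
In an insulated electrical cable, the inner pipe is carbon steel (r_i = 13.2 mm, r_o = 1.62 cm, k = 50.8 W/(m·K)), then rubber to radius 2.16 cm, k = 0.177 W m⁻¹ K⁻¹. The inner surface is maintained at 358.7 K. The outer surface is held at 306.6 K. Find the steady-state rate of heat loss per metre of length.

Series thermal resistances, inner to outer:
  R'_carbon steel = ln(0.0162/0.0132)/(2πk) = 0.2048/(2π·50.8) = 6.416×10^-4 m·K/W
  R'_rubber = ln(0.0216/0.0162)/(2πk) = 0.2877/(2π·0.177) = 0.2587 m·K/W
ΣR = 6.416×10^-4 + 0.2587 = 0.2593 m·K/W
Q' = ΔT/ΣR = (358.7 K − 306.6 K)/0.2593 = 201 W/m

Q' = 201 W/m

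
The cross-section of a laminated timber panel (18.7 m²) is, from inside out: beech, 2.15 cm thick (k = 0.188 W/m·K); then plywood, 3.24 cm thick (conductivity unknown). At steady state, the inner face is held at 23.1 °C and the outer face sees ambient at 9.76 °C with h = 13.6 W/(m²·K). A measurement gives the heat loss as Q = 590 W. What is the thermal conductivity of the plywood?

k = 0.138 W/m·K

ΣR = ΔT/Q = |23.1 − 9.76|/590 = 0.02261 K/W
Known resistances:
  R_beech = L/(kA) = 0.0215/(0.188·18.7) = 0.006116 K/W
  R_conv,out = 1/(hA) = 1/(13.6·18.7) = 0.003932 K/W
R_plywood = ΣR − ΣR_known = 0.02261 − 0.01005 = 0.01256 K/W
L/(kA) = 0.01256 ⇒ k = 0.0324/(0.01256·18.7) = 0.138 W/m·K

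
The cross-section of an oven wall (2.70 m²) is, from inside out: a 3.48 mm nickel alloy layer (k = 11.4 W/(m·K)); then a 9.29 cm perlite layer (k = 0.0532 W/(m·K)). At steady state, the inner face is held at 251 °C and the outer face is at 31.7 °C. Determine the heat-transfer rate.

Q = 339 W

Series thermal resistances, inner to outer:
  R_nickel alloy = L/(kA) = 0.00348/(11.4·2.70) = 1.131×10^-4 K/W
  R_perlite = L/(kA) = 0.0929/(0.0532·2.70) = 0.6468 K/W
ΣR = 1.131×10^-4 + 0.6468 = 0.6469 K/W
Q = ΔT/ΣR = (251 °C − 31.7 °C)/0.6469 = 339 W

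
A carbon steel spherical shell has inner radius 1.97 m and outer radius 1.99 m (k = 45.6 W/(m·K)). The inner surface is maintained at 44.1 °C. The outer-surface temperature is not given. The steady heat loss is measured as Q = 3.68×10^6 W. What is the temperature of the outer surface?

T_out = 11.3 °C

Series resistances:
  R_carbon steel = (1/1.97 − 1/1.99)/(4πk) = 0.005102/(4π·45.6) = 8.903×10^-6 K/W
ΣR = 8.903×10^-6 K/W
ΔT = Q·ΣR = 3.68×10^6 × 8.903×10^-6 = 32.76 K
Heat flows outward, so T_out = T_in − ΔT = 44.1 − 32.76 = 11.3 °C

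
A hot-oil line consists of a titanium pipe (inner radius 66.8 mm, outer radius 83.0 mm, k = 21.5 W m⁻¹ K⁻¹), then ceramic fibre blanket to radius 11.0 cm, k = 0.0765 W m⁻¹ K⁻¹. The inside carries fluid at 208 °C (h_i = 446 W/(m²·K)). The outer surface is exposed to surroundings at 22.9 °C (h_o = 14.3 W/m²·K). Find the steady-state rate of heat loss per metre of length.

Q' = 267 W/m

Treat each layer as a resistance in series:
  R'_conv,in = 1/(2πr h) = 1/(2π·0.0668·446) = 0.005342 m·K/W
  R'_titanium = ln(0.0830/0.0668)/(2πk) = 0.2171/(2π·21.5) = 0.001607 m·K/W
  R'_ceramic fibre blanket = ln(0.110/0.0830)/(2πk) = 0.2816/(2π·0.0765) = 0.5859 m·K/W
  R'_conv,out = 1/(2πr h) = 1/(2π·0.110·14.3) = 0.1012 m·K/W
ΣR = 0.005342 + 0.001607 + 0.5859 + 0.1012 = 0.6940 m·K/W
Q' = ΔT/ΣR = (208 °C − 22.9 °C)/0.6940 = 267 W/m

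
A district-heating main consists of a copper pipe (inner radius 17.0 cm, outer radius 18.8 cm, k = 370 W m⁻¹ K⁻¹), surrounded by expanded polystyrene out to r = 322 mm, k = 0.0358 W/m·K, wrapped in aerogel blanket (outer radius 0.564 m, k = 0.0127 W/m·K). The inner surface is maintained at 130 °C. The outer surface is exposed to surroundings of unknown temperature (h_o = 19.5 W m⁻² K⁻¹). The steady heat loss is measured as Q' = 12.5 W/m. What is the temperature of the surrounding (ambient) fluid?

T_out = 12.1 °C

Series resistances:
  R'_copper = ln(0.188/0.170)/(2πk) = 0.1006/(2π·370) = 4.329×10^-5 m·K/W
  R'_expanded polystyrene = ln(0.322/0.188)/(2πk) = 0.5381/(2π·0.0358) = 2.392 m·K/W
  R'_aerogel blanket = ln(0.564/0.322)/(2πk) = 0.5605/(2π·0.0127) = 7.024 m·K/W
  R'_conv,out = 1/(2πr h) = 1/(2π·0.564·19.5) = 0.01447 m·K/W
ΣR = 9.431 m·K/W
ΔT = Q'·ΣR = 12.5 × 9.431 = 117.9 K
Heat flows outward, so T_out = T_in − ΔT = 130 − 117.9 = 12.1 °C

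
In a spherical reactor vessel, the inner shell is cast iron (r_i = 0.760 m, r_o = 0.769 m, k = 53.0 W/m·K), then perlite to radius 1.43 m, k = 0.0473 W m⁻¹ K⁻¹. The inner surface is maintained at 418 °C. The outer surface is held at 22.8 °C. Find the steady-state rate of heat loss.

Q = 391 W

Treat each layer as a resistance in series:
  R_cast iron = (1/0.760 − 1/0.769)/(4πk) = 0.01540/(4π·53.0) = 2.312×10^-5 K/W
  R_perlite = (1/0.769 − 1/1.43)/(4πk) = 0.6011/(4π·0.0473) = 1.011 K/W
ΣR = 2.312×10^-5 + 1.011 = 1.011 K/W
Q = ΔT/ΣR = (418 °C − 22.8 °C)/1.011 = 391 W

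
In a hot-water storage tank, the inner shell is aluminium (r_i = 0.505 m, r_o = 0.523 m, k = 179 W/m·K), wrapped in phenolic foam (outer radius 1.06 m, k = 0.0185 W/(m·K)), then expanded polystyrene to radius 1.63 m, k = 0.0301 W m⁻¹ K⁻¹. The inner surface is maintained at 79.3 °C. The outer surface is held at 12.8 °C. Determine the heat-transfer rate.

Resistance network (inner→outer):
  R_aluminium = (1/0.505 − 1/0.523)/(4πk) = 0.06815/(4π·179) = 3.030×10^-5 K/W
  R_phenolic foam = (1/0.523 − 1/1.06)/(4πk) = 0.9686/(4π·0.0185) = 4.167 K/W
  R_expanded polystyrene = (1/1.06 − 1/1.63)/(4πk) = 0.3299/(4π·0.0301) = 0.8722 K/W
ΣR = 3.030×10^-5 + 4.167 + 0.8722 = 5.039 K/W
Q = ΔT/ΣR = (79.3 °C − 12.8 °C)/5.039 = 13.2 W

Q = 13.2 W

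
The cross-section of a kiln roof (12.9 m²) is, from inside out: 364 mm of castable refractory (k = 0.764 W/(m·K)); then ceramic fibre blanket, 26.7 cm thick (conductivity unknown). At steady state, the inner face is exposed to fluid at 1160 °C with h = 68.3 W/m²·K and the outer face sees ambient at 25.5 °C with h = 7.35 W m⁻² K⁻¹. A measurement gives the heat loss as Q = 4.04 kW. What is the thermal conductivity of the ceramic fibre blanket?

ΣR = ΔT/Q = |1160 − 25.5|/4040 = 0.2808 K/W
Known resistances:
  R_conv,in = 1/(hA) = 1/(68.3·12.9) = 0.001135 K/W
  R_castable refractory = L/(kA) = 0.364/(0.764·12.9) = 0.03693 K/W
  R_conv,out = 1/(hA) = 1/(7.35·12.9) = 0.01055 K/W
R_ceramic fibre blanket = ΣR − ΣR_known = 0.2808 − 0.04861 = 0.2322 K/W
L/(kA) = 0.2322 ⇒ k = 0.267/(0.2322·12.9) = 0.0891 W/m·K

k = 0.0891 W/m·K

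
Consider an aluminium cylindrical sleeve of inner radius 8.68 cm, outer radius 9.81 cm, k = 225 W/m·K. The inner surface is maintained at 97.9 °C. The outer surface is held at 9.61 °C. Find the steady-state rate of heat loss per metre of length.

Q' = 1020 kW/m

Q' = 2πk·ΔT/ln(r₂/r₁) = 2π × 225 × 88.29 / ln(0.0981/0.0868) = 1.02×10^6 W/m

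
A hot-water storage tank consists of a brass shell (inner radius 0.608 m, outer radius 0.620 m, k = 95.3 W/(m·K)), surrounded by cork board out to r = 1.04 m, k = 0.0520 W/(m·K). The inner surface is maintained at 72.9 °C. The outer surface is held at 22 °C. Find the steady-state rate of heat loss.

Q = 51.1 W

Resistance network (inner→outer):
  R_brass = (1/0.608 − 1/0.620)/(4πk) = 0.03183/(4π·95.3) = 2.658×10^-5 K/W
  R_cork board = (1/0.620 − 1/1.04)/(4πk) = 0.6514/(4π·0.0520) = 0.9968 K/W
ΣR = 2.658×10^-5 + 0.9968 = 0.9968 K/W
Q = ΔT/ΣR = (72.9 °C − 22 °C)/0.9968 = 51.1 W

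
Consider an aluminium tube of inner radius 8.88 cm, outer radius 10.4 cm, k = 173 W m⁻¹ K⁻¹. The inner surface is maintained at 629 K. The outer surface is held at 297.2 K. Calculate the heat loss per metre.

Q' = 2πk·ΔT/ln(r₂/r₁) = 2π × 173 × 331.8 / ln(0.104/0.0888) = 2.28×10^6 W/m

Q' = 2280 kW/m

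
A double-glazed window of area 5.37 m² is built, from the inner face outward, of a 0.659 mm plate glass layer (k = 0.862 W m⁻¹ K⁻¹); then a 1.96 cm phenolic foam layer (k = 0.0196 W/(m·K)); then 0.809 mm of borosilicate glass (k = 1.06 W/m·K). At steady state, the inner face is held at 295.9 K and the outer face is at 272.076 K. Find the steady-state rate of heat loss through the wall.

Treat each layer as a resistance in series:
  R_plate glass = L/(kA) = 6.59×10^-4/(0.862·5.37) = 1.424×10^-4 K/W
  R_phenolic foam = L/(kA) = 0.0196/(0.0196·5.37) = 0.1862 K/W
  R_borosilicate glass = L/(kA) = 8.09×10^-4/(1.06·5.37) = 1.421×10^-4 K/W
ΣR = 1.424×10^-4 + 0.1862 + 1.421×10^-4 = 0.1865 K/W
Q = ΔT/ΣR = (295.9 K − 272.076 K)/0.1865 = 128 W

Q = 128 W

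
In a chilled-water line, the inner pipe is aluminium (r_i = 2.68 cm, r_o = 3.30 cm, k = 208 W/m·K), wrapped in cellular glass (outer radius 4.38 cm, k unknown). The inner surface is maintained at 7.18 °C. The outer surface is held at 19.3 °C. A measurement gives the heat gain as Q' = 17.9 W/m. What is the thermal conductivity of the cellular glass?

k = 0.0666 W/m·K

ΣR = ΔT/Q' = |7.18 − 19.3|/17.9 = 0.6771 m·K/W
Known resistances:
  R'_aluminium = ln(0.0330/0.0268)/(2πk) = 0.2081/(2π·208) = 1.592×10^-4 m·K/W
R_cellular glass = ΣR − ΣR_known = 0.6771 − 1.592×10^-4 = 0.6769 m·K/W
ln(r₂/r₁)/(2πk) = 0.6769 ⇒ k = 0.2831/(2π·0.6769) = 0.0666 W/m·K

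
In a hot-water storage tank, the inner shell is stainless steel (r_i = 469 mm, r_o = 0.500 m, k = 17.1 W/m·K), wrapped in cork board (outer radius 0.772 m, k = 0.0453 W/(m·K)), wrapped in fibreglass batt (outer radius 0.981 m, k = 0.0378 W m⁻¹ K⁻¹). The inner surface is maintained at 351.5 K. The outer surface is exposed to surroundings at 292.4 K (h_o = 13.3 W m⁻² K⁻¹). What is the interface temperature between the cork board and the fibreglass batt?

Series thermal resistances, inner to outer:
  R_stainless steel = (1/0.469 − 1/0.500)/(4πk) = 0.1322/(4π·17.1) = 6.152×10^-4 K/W
  R_cork board = (1/0.500 − 1/0.772)/(4πk) = 0.7047/(4π·0.0453) = 1.238 K/W
  R_fibreglass batt = (1/0.772 − 1/0.981)/(4πk) = 0.2760/(4π·0.0378) = 0.5810 K/W
  R_conv,out = 1/(4πr²h) = 1/(4π·0.981²·13.3) = 0.006217 K/W
ΣR = 6.152×10^-4 + 1.238 + 0.5810 + 0.006217 = 1.826 K/W
Q = ΔT/ΣR = (351.5 K − 292.4 K)/1.826 = 32.37 W
From the inner boundary to the cork board/fibreglass batt interface, ΣR_partial = 1.239 K/W.
T_interface = T_in − Q·ΣR_partial = 351.5 K − (32.37)(1.239) = 311.4 K

T = 311.4 K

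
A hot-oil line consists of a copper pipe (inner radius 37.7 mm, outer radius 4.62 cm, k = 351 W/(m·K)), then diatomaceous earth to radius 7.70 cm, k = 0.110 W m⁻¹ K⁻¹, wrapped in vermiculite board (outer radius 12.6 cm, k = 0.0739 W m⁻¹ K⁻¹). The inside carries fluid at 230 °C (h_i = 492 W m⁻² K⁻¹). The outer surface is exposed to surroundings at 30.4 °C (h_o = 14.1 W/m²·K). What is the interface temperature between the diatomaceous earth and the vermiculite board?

Series thermal resistances, inner to outer:
  R'_conv,in = 1/(2πr h) = 1/(2π·0.0377·492) = 0.008581 m·K/W
  R'_copper = ln(0.0462/0.0377)/(2πk) = 0.2033/(2π·351) = 9.219×10^-5 m·K/W
  R'_diatomaceous earth = ln(0.0770/0.0462)/(2πk) = 0.5108/(2π·0.110) = 0.7391 m·K/W
  R'_vermiculite board = ln(0.126/0.0770)/(2πk) = 0.4925/(2π·0.0739) = 1.061 m·K/W
  R'_conv,out = 1/(2πr h) = 1/(2π·0.126·14.1) = 0.08958 m·K/W
ΣR = 0.008581 + 9.219×10^-5 + 0.7391 + 1.061 + 0.08958 = 1.898 m·K/W
Q' = ΔT/ΣR = (230 °C − 30.4 °C)/1.898 = 105.2 W/m
From the inner boundary to the diatomaceous earth/vermiculite board interface, ΣR_partial = 0.7478 m·K/W.
T_interface = T_in − Q'·ΣR_partial = 230 °C − (105.2)(0.7478) = 151 °C

T = 151 °C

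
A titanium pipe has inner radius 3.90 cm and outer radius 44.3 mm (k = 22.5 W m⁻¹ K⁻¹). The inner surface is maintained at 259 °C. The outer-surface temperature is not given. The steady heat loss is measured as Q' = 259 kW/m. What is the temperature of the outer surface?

T_out = 25.6 °C

Series resistances:
  R'_titanium = ln(0.0443/0.0390)/(2πk) = 0.1274/(2π·22.5) = 9.013×10^-4 m·K/W
ΣR = 9.013×10^-4 m·K/W
ΔT = Q'·ΣR = 2.59×10^5 × 9.013×10^-4 = 233.4 K
Heat flows outward, so T_out = T_in − ΔT = 259 − 233.4 = 25.6 °C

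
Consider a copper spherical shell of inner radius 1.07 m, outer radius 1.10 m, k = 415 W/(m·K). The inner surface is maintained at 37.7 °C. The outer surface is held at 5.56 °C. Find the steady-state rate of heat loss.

Q = 4πk·ΔT/(1/r₁ − 1/r₂) = 4π × 415 × 32.14 / (1/1.07 − 1/1.10) = 6.58×10^6 W

Q = 6.58×10^6 W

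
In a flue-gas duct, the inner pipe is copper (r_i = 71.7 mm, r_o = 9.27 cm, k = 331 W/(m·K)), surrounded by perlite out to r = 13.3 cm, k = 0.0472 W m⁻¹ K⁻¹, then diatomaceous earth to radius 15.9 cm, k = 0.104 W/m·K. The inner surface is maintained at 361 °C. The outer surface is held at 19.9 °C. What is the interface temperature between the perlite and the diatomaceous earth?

Treat each layer as a resistance in series:
  R'_copper = ln(0.0927/0.0717)/(2πk) = 0.2569/(2π·331) = 1.235×10^-4 m·K/W
  R'_perlite = ln(0.133/0.0927)/(2πk) = 0.3610/(2π·0.0472) = 1.217 m·K/W
  R'_diatomaceous earth = ln(0.159/0.133)/(2πk) = 0.1786/(2π·0.104) = 0.2732 m·K/W
ΣR = 1.235×10^-4 + 1.217 + 0.2732 = 1.490 m·K/W
Q' = ΔT/ΣR = (361 °C − 19.9 °C)/1.490 = 228.9 W/m
From the inner boundary to the perlite/diatomaceous earth interface, ΣR_partial = 1.217 m·K/W.
T_interface = T_in − Q'·ΣR_partial = 361 °C − (228.9)(1.217) = 82.4 °C

T = 82.4 °C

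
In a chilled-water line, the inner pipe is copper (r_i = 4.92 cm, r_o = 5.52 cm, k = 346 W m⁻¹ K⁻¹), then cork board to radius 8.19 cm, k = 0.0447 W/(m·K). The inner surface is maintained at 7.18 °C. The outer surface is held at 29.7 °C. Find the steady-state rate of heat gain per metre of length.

Q' = 16.0 W/m

Treat each layer as a resistance in series:
  R'_copper = ln(0.0552/0.0492)/(2πk) = 0.1151/(2π·346) = 5.293×10^-5 m·K/W
  R'_cork board = ln(0.0819/0.0552)/(2πk) = 0.3945/(2π·0.0447) = 1.405 m·K/W
ΣR = 5.293×10^-5 + 1.405 = 1.405 m·K/W
Q' = ΔT/ΣR = (7.18 °C − 29.7 °C)/1.405 = -16.0 W/m
(Negative Q' ⇒ heat flows inward; heat gain = 16.0 W/m.)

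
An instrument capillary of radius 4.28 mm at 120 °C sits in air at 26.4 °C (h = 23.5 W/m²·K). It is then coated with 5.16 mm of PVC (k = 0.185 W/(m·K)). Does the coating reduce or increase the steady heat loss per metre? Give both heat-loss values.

Critical radius for a cylinder: r_cr = k/h = 0.00787 m = 0.787 cm.
Outer radius after coating: r₂ = 0.00428 + 0.00516 = 0.00944 m.
r₁ < r_cr < r₂: heat loss rises to a maximum at r_cr then falls. Whether the coating helps depends on whether Q(r₂) has dropped back below Q(r₁).
Bare: R = 1/(2πr₁h) = 1.582 m·K/W; Q = 93.6/1.582 = 59.2 W/m.
Coated: R = R_cond + R_conv = 1.398 m·K/W; Q = 93.6/1.398 = 67.0 W/m.

increases: 59.2 → 67.0 W/m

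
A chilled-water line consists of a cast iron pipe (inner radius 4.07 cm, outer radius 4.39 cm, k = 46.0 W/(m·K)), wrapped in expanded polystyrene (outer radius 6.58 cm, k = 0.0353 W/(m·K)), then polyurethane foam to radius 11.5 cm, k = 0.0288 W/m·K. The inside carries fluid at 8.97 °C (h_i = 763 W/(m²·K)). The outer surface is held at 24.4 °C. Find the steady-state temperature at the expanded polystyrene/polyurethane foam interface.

T = 14.7 °C

Treat each layer as a resistance in series:
  R'_conv,in = 1/(2πr h) = 1/(2π·0.0407·763) = 0.005125 m·K/W
  R'_cast iron = ln(0.0439/0.0407)/(2πk) = 0.07569/(2π·46.0) = 2.619×10^-4 m·K/W
  R'_expanded polystyrene = ln(0.0658/0.0439)/(2πk) = 0.4047/(2π·0.0353) = 1.825 m·K/W
  R'_polyurethane foam = ln(0.115/0.0658)/(2πk) = 0.5583/(2π·0.0288) = 3.085 m·K/W
ΣR = 0.005125 + 2.619×10^-4 + 1.825 + 3.085 = 4.915 m·K/W
Q' = ΔT/ΣR = (8.97 °C − 24.4 °C)/4.915 = -3.139 W/m
From the inner boundary to the expanded polystyrene/polyurethane foam interface, ΣR_partial = 1.830 m·K/W.
T_interface = T_in − Q'·ΣR_partial = 8.97 °C − (-3.139)(1.830) = 14.7 °C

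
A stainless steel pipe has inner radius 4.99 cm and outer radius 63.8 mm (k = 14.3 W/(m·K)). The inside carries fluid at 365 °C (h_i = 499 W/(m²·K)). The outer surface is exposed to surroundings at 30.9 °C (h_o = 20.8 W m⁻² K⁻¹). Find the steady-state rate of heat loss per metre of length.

Q' = 2.59 kW/m

Resistance network (inner→outer):
  R'_conv,in = 1/(2πr h) = 1/(2π·0.0499·499) = 0.006392 m·K/W
  R'_stainless steel = ln(0.0638/0.0499)/(2πk) = 0.2457/(2π·14.3) = 0.002735 m·K/W
  R'_conv,out = 1/(2πr h) = 1/(2π·0.0638·20.8) = 0.1199 m·K/W
ΣR = 0.006392 + 0.002735 + 0.1199 = 0.1290 m·K/W
Q' = ΔT/ΣR = (365 °C − 30.9 °C)/0.1290 = 2590 W/m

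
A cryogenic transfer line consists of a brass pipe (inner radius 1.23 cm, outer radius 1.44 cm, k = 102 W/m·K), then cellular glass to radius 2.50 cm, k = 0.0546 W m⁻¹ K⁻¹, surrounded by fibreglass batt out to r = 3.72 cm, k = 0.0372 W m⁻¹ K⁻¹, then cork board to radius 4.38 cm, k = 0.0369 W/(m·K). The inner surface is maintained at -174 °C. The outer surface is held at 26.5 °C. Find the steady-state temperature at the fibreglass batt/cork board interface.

Treat each layer as a resistance in series:
  R'_brass = ln(0.0144/0.0123)/(2πk) = 0.1576/(2π·102) = 2.460×10^-4 m·K/W
  R'_cellular glass = ln(0.0250/0.0144)/(2πk) = 0.5516/(2π·0.0546) = 1.608 m·K/W
  R'_fibreglass batt = ln(0.0372/0.0250)/(2πk) = 0.3974/(2π·0.0372) = 1.700 m·K/W
  R'_cork board = ln(0.0438/0.0372)/(2πk) = 0.1633/(2π·0.0369) = 0.7044 m·K/W
ΣR = 2.460×10^-4 + 1.608 + 1.700 + 0.7044 = 4.013 m·K/W
Q' = ΔT/ΣR = (-174 °C − 26.5 °C)/4.013 = -49.96 W/m
From the inner boundary to the fibreglass batt/cork board interface, ΣR_partial = 3.308 m·K/W.
T_interface = T_in − Q'·ΣR_partial = -174 °C − (-49.96)(3.308) = -8.7 °C

T = -8.7 °C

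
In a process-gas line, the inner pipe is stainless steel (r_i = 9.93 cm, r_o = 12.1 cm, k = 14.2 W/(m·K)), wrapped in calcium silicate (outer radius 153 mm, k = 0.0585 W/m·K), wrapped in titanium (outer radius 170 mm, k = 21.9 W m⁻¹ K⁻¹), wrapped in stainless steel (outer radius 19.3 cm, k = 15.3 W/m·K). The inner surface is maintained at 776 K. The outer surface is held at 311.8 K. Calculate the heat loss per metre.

Q' = 722 W/m

Resistance network (inner→outer):
  R'_stainless steel = ln(0.121/0.0993)/(2πk) = 0.1976/(2π·14.2) = 0.002215 m·K/W
  R'_calcium silicate = ln(0.153/0.121)/(2πk) = 0.2346/(2π·0.0585) = 0.6384 m·K/W
  R'_titanium = ln(0.170/0.153)/(2πk) = 0.1054/(2π·21.9) = 7.657×10^-4 m·K/W
  R'_stainless steel = ln(0.193/0.170)/(2πk) = 0.1269/(2π·15.3) = 0.001320 m·K/W
ΣR = 0.002215 + 0.6384 + 7.657×10^-4 + 0.001320 = 0.6427 m·K/W
Q' = ΔT/ΣR = (776 K − 311.8 K)/0.6427 = 722 W/m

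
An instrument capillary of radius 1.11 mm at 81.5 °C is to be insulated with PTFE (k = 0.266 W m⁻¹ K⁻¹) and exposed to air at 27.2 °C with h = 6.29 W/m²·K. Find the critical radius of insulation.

For a cylinder, r_cr = k_ins/h = 0.266/6.29 = 0.0423 m = 4.23 cm

r_cr = 4.23 cm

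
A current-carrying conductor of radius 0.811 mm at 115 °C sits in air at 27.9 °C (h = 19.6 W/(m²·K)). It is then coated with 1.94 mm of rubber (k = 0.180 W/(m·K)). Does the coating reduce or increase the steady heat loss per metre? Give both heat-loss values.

Critical radius for a cylinder: r_cr = k/h = 0.00918 m = 0.918 cm.
Outer radius after coating: r₂ = 8.11×10^-4 + 0.00194 = 0.002751 m.
Since r₁ < r_cr and r₂ ≤ r_cr, the coating moves toward the maximum at r_cr — heat loss rises.
Bare: R = 1/(2πr₁h) = 10.01 m·K/W; Q = 87.1/10.01 = 8.70 W/m.
Coated: R = R_cond + R_conv = 4.032 m·K/W; Q = 87.1/4.032 = 21.6 W/m.

increases: 8.70 → 21.6 W/m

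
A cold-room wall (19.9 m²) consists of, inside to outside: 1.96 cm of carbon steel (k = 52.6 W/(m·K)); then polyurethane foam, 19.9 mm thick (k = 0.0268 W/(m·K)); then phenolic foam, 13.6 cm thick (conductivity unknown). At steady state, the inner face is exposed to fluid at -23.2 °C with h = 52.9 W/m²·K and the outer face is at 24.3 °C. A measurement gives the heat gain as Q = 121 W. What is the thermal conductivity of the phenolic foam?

k = 0.0193 W/m·K

ΣR = ΔT/Q = |-23.2 − 24.3|/121 = 0.3926 K/W
Known resistances:
  R_conv,in = 1/(hA) = 1/(52.9·19.9) = 9.499×10^-4 K/W
  R_carbon steel = L/(kA) = 0.0196/(52.6·19.9) = 1.872×10^-5 K/W
  R_polyurethane foam = L/(kA) = 0.0199/(0.0268·19.9) = 0.03731 K/W
R_phenolic foam = ΣR − ΣR_known = 0.3926 − 0.03828 = 0.3543 K/W
L/(kA) = 0.3543 ⇒ k = 0.136/(0.3543·19.9) = 0.0193 W/m·K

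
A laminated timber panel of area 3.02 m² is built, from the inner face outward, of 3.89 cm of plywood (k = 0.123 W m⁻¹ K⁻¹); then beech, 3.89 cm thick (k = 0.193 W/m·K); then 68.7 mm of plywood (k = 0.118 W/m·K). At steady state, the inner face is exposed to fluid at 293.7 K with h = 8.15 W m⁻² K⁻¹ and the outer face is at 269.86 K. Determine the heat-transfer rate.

Series thermal resistances, inner to outer:
  R_conv,in = 1/(hA) = 1/(8.15·3.02) = 0.04063 K/W
  R_plywood = L/(kA) = 0.0389/(0.123·3.02) = 0.1047 K/W
  R_beech = L/(kA) = 0.0389/(0.193·3.02) = 0.06674 K/W
  R_plywood = L/(kA) = 0.0687/(0.118·3.02) = 0.1928 K/W
ΣR = 0.04063 + 0.1047 + 0.06674 + 0.1928 = 0.4049 K/W
Q = ΔT/ΣR = (293.7 K − 269.86 K)/0.4049 = 58.9 W

Q = 58.9 W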